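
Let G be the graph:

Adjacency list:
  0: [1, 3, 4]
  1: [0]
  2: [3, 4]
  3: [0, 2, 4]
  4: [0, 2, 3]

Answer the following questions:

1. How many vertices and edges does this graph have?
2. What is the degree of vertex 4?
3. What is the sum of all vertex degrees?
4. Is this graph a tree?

Count: 5 vertices, 6 edges.
Vertex 4 has neighbors [0, 2, 3], degree = 3.
Handshaking lemma: 2 * 6 = 12.
A tree on 5 vertices has 4 edges. This graph has 6 edges (2 extra). Not a tree.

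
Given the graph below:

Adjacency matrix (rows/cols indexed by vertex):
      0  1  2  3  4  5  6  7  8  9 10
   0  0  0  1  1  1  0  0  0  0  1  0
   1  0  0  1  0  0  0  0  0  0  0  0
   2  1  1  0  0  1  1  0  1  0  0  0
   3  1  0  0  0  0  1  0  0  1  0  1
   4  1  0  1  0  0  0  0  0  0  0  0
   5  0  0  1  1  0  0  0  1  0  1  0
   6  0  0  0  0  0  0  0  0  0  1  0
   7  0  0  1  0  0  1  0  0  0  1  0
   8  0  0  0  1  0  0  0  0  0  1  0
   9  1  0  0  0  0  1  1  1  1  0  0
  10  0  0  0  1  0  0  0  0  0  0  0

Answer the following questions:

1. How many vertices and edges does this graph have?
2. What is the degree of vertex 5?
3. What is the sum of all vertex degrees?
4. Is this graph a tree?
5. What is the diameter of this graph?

Count: 11 vertices, 16 edges.
Vertex 5 has neighbors [2, 3, 7, 9], degree = 4.
Handshaking lemma: 2 * 16 = 32.
A tree on 11 vertices has 10 edges. This graph has 16 edges (6 extra). Not a tree.
Diameter (longest shortest path) = 4.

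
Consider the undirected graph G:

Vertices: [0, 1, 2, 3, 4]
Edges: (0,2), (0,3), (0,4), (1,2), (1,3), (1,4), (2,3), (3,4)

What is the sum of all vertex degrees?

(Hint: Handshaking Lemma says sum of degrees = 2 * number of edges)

Count edges: 8 edges.
By Handshaking Lemma: sum of degrees = 2 * 8 = 16.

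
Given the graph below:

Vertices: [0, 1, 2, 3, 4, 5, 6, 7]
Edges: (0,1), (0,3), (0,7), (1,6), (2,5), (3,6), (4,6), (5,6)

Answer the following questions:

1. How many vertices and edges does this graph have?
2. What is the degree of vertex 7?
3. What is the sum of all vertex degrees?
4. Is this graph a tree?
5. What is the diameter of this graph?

Count: 8 vertices, 8 edges.
Vertex 7 has neighbors [0], degree = 1.
Handshaking lemma: 2 * 8 = 16.
A tree on 8 vertices has 7 edges. This graph has 8 edges (1 extra). Not a tree.
Diameter (longest shortest path) = 5.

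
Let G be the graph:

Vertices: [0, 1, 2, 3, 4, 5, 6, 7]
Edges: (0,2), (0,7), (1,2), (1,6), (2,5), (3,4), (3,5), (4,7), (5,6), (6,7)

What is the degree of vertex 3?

Vertex 3 has neighbors [4, 5], so deg(3) = 2.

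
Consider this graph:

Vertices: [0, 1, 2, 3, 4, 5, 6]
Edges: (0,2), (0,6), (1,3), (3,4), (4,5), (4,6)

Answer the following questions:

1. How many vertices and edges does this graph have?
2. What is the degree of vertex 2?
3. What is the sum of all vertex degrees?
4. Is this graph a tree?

Count: 7 vertices, 6 edges.
Vertex 2 has neighbors [0], degree = 1.
Handshaking lemma: 2 * 6 = 12.
A graph is a tree iff it is connected and has exactly n-1 edges. This graph is connected (all 7 vertices in one component) and has 7-1 = 6 edges. It is a tree.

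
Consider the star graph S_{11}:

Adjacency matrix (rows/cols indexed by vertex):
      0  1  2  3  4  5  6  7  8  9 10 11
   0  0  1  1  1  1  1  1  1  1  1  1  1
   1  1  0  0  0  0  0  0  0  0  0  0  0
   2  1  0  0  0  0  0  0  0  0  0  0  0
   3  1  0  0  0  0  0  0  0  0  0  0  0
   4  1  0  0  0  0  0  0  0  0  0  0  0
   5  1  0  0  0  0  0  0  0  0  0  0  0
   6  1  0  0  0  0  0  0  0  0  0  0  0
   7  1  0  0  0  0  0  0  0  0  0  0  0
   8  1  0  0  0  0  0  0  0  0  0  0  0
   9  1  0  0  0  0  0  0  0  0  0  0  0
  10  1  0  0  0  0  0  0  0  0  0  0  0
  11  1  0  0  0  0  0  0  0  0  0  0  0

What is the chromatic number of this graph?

S_{11} has one hub adjacent to 11 leaves; leaves are pairwise non-adjacent.
Color the hub 0 and every leaf 1.
Chromatic number = 2.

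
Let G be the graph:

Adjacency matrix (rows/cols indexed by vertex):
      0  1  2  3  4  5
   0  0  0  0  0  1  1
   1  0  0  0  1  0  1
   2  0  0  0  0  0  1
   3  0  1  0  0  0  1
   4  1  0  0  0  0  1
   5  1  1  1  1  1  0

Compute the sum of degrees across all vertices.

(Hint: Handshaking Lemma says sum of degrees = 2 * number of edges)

Count edges: 7 edges.
By Handshaking Lemma: sum of degrees = 2 * 7 = 14.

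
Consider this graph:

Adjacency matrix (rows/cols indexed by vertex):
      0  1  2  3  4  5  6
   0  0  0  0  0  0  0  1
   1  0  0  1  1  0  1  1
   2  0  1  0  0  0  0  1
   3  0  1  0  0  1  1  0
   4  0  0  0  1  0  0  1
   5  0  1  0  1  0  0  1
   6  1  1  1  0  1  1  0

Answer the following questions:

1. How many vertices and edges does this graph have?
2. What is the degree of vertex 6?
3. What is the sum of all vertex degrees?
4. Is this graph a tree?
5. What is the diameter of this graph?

Count: 7 vertices, 10 edges.
Vertex 6 has neighbors [0, 1, 2, 4, 5], degree = 5.
Handshaking lemma: 2 * 10 = 20.
A tree on 7 vertices has 6 edges. This graph has 10 edges (4 extra). Not a tree.
Diameter (longest shortest path) = 3.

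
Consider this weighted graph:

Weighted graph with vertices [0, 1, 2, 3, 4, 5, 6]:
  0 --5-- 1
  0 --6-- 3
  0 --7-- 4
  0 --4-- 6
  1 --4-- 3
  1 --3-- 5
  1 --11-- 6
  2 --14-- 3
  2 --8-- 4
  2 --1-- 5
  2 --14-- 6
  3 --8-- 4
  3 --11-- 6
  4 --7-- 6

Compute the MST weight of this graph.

Applying Kruskal's algorithm (sort edges by weight, add if no cycle):
  Add (2,5) w=1
  Add (1,5) w=3
  Add (0,6) w=4
  Add (1,3) w=4
  Add (0,1) w=5
  Skip (0,3) w=6 (creates cycle)
  Add (0,4) w=7
  Skip (4,6) w=7 (creates cycle)
  Skip (2,4) w=8 (creates cycle)
  Skip (3,4) w=8 (creates cycle)
  Skip (1,6) w=11 (creates cycle)
  Skip (3,6) w=11 (creates cycle)
  Skip (2,6) w=14 (creates cycle)
  Skip (2,3) w=14 (creates cycle)
MST weight = 24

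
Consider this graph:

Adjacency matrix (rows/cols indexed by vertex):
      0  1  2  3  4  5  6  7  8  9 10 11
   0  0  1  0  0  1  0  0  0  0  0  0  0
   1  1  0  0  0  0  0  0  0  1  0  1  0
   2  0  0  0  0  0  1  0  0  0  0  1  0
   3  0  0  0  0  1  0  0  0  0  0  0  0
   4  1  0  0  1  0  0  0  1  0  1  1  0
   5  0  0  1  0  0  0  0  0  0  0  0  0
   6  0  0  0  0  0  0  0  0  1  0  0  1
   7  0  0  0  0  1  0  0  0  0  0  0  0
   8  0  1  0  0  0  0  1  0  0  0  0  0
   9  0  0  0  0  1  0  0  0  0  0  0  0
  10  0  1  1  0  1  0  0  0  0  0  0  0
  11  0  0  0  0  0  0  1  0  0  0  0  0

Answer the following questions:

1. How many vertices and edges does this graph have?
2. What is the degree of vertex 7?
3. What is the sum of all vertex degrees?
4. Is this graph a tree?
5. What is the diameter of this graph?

Count: 12 vertices, 12 edges.
Vertex 7 has neighbors [4], degree = 1.
Handshaking lemma: 2 * 12 = 24.
A tree on 12 vertices has 11 edges. This graph has 12 edges (1 extra). Not a tree.
Diameter (longest shortest path) = 6.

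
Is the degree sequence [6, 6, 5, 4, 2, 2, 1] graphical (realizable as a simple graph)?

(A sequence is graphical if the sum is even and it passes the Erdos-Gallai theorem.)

Sum of degrees = 26. Sum is even but fails Erdos-Gallai. The sequence is NOT graphical.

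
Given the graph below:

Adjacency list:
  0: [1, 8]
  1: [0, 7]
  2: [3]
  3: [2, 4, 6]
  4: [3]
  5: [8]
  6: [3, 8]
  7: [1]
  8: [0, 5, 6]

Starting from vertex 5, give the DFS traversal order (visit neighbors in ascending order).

DFS from vertex 5 (neighbors processed in ascending order):
Visit order: 5, 8, 0, 1, 7, 6, 3, 2, 4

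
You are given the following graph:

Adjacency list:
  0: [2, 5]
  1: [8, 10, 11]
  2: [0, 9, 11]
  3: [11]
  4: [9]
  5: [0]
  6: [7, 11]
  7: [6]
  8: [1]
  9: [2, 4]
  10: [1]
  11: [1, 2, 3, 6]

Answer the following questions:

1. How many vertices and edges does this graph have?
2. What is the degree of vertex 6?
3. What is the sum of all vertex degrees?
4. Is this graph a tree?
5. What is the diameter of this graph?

Count: 12 vertices, 11 edges.
Vertex 6 has neighbors [7, 11], degree = 2.
Handshaking lemma: 2 * 11 = 22.
A graph is a tree iff it is connected and has exactly n-1 edges. This graph is connected (all 12 vertices in one component) and has 12-1 = 11 edges. It is a tree.
Diameter (longest shortest path) = 5.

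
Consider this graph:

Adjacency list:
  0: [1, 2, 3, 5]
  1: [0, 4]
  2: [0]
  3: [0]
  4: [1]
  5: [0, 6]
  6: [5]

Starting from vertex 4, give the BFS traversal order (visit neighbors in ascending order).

BFS from vertex 4 (neighbors processed in ascending order):
Visit order: 4, 1, 0, 2, 3, 5, 6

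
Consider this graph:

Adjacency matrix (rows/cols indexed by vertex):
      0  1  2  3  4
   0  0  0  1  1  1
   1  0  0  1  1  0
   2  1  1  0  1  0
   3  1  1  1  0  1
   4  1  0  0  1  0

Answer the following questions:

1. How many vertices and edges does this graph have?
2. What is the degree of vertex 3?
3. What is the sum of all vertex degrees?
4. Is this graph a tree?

Count: 5 vertices, 7 edges.
Vertex 3 has neighbors [0, 1, 2, 4], degree = 4.
Handshaking lemma: 2 * 7 = 14.
A tree on 5 vertices has 4 edges. This graph has 7 edges (3 extra). Not a tree.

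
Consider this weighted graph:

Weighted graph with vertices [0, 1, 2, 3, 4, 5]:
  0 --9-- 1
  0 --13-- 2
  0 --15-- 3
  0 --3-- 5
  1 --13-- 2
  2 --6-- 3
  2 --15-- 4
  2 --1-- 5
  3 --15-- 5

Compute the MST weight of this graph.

Applying Kruskal's algorithm (sort edges by weight, add if no cycle):
  Add (2,5) w=1
  Add (0,5) w=3
  Add (2,3) w=6
  Add (0,1) w=9
  Skip (0,2) w=13 (creates cycle)
  Skip (1,2) w=13 (creates cycle)
  Skip (0,3) w=15 (creates cycle)
  Add (2,4) w=15
  Skip (3,5) w=15 (creates cycle)
MST weight = 34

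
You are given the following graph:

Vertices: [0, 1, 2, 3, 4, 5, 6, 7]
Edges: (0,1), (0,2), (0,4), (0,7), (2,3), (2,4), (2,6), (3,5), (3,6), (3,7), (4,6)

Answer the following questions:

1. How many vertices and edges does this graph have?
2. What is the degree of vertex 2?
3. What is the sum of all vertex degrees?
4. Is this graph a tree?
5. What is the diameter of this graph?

Count: 8 vertices, 11 edges.
Vertex 2 has neighbors [0, 3, 4, 6], degree = 4.
Handshaking lemma: 2 * 11 = 22.
A tree on 8 vertices has 7 edges. This graph has 11 edges (4 extra). Not a tree.
Diameter (longest shortest path) = 4.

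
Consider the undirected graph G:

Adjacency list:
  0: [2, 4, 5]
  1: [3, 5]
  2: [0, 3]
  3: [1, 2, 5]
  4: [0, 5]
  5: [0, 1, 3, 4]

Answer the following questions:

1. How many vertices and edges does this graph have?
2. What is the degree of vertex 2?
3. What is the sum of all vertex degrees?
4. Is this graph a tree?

Count: 6 vertices, 8 edges.
Vertex 2 has neighbors [0, 3], degree = 2.
Handshaking lemma: 2 * 8 = 16.
A tree on 6 vertices has 5 edges. This graph has 8 edges (3 extra). Not a tree.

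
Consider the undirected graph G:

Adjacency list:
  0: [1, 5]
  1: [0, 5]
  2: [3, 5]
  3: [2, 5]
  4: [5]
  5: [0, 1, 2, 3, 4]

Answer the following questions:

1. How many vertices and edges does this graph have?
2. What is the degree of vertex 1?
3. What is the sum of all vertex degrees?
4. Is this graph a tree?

Count: 6 vertices, 7 edges.
Vertex 1 has neighbors [0, 5], degree = 2.
Handshaking lemma: 2 * 7 = 14.
A tree on 6 vertices has 5 edges. This graph has 7 edges (2 extra). Not a tree.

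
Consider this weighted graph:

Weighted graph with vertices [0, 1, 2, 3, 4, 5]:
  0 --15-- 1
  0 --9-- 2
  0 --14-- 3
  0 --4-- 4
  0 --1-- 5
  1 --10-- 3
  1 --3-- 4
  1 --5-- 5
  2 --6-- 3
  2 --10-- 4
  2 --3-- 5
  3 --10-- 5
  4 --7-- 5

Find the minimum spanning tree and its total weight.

Applying Kruskal's algorithm (sort edges by weight, add if no cycle):
  Add (0,5) w=1
  Add (1,4) w=3
  Add (2,5) w=3
  Add (0,4) w=4
  Skip (1,5) w=5 (creates cycle)
  Add (2,3) w=6
  Skip (4,5) w=7 (creates cycle)
  Skip (0,2) w=9 (creates cycle)
  Skip (1,3) w=10 (creates cycle)
  Skip (2,4) w=10 (creates cycle)
  Skip (3,5) w=10 (creates cycle)
  Skip (0,3) w=14 (creates cycle)
  Skip (0,1) w=15 (creates cycle)
MST weight = 17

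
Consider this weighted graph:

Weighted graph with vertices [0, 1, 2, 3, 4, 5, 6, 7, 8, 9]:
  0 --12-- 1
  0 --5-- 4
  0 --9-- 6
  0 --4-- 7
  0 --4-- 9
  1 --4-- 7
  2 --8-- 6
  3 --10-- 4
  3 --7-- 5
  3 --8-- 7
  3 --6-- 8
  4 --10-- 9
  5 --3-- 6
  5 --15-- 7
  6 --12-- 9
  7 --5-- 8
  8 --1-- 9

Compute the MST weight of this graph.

Applying Kruskal's algorithm (sort edges by weight, add if no cycle):
  Add (8,9) w=1
  Add (5,6) w=3
  Add (0,9) w=4
  Add (0,7) w=4
  Add (1,7) w=4
  Add (0,4) w=5
  Skip (7,8) w=5 (creates cycle)
  Add (3,8) w=6
  Add (3,5) w=7
  Add (2,6) w=8
  Skip (3,7) w=8 (creates cycle)
  Skip (0,6) w=9 (creates cycle)
  Skip (3,4) w=10 (creates cycle)
  Skip (4,9) w=10 (creates cycle)
  Skip (0,1) w=12 (creates cycle)
  Skip (6,9) w=12 (creates cycle)
  Skip (5,7) w=15 (creates cycle)
MST weight = 42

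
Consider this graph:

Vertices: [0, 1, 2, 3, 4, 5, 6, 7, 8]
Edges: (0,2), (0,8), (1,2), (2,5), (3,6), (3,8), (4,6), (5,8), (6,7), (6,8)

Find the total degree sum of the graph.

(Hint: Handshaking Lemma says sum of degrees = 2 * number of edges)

Count edges: 10 edges.
By Handshaking Lemma: sum of degrees = 2 * 10 = 20.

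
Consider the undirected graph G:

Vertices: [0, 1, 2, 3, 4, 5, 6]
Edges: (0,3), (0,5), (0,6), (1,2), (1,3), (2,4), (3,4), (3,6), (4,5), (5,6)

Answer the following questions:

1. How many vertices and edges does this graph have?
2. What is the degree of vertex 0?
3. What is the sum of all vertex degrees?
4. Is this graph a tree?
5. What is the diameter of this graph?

Count: 7 vertices, 10 edges.
Vertex 0 has neighbors [3, 5, 6], degree = 3.
Handshaking lemma: 2 * 10 = 20.
A tree on 7 vertices has 6 edges. This graph has 10 edges (4 extra). Not a tree.
Diameter (longest shortest path) = 3.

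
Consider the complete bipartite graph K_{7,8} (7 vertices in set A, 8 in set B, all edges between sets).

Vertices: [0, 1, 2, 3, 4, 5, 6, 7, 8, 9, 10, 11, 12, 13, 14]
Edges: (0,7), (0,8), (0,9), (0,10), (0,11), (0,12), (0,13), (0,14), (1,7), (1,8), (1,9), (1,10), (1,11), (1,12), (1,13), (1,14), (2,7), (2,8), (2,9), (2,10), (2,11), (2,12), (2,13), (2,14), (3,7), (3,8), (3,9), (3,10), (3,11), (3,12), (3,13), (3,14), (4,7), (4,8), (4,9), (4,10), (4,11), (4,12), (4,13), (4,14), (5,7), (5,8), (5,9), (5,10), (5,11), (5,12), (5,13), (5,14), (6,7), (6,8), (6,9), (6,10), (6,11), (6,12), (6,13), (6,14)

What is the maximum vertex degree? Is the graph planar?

Set-A vertices have degree 8; set-B vertices have degree 7. Maximum degree = max(7,8) = 8.
K_{7,8} contains K_{3,3} as a subgraph (since both sides have >= 3 vertices); by Kuratowski's theorem it is not planar.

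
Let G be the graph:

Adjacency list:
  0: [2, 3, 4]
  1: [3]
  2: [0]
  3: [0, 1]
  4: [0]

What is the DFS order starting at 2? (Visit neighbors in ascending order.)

DFS from vertex 2 (neighbors processed in ascending order):
Visit order: 2, 0, 3, 1, 4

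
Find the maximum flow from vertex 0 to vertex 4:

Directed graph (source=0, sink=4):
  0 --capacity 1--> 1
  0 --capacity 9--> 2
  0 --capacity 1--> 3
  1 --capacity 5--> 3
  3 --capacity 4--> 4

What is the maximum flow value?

Computing max flow:
  Flow on (0->1): 1/1
  Flow on (0->3): 1/1
  Flow on (1->3): 1/5
  Flow on (3->4): 2/4
Maximum flow = 2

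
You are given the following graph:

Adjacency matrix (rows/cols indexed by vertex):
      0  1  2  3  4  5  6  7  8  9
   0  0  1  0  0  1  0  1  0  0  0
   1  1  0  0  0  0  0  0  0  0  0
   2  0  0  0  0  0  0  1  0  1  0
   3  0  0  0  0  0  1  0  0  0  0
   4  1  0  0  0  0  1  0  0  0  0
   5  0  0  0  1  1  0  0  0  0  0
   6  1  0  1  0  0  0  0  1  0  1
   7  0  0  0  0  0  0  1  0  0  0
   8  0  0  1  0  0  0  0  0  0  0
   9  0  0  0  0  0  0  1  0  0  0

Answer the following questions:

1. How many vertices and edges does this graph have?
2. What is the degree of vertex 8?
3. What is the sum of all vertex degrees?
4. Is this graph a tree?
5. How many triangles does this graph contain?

Count: 10 vertices, 9 edges.
Vertex 8 has neighbors [2], degree = 1.
Handshaking lemma: 2 * 9 = 18.
A graph is a tree iff it is connected and has exactly n-1 edges. This graph is connected (all 10 vertices in one component) and has 10-1 = 9 edges. It is a tree.
Number of triangles = 0.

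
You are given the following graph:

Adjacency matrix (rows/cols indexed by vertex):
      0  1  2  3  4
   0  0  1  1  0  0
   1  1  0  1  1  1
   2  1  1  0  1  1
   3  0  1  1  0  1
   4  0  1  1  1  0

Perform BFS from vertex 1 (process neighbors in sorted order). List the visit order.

BFS from vertex 1 (neighbors processed in ascending order):
Visit order: 1, 0, 2, 3, 4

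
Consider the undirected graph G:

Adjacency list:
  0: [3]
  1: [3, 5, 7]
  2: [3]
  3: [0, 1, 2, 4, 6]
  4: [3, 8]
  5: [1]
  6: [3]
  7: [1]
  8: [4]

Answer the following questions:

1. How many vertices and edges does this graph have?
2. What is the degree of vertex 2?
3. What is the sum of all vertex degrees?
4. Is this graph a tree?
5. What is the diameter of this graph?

Count: 9 vertices, 8 edges.
Vertex 2 has neighbors [3], degree = 1.
Handshaking lemma: 2 * 8 = 16.
A graph is a tree iff it is connected and has exactly n-1 edges. This graph is connected (all 9 vertices in one component) and has 9-1 = 8 edges. It is a tree.
Diameter (longest shortest path) = 4.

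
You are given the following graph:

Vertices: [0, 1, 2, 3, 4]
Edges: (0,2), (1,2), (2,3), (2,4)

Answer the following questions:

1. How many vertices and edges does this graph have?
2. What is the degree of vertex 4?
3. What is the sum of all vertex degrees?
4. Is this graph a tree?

Count: 5 vertices, 4 edges.
Vertex 4 has neighbors [2], degree = 1.
Handshaking lemma: 2 * 4 = 8.
A graph is a tree iff it is connected and has exactly n-1 edges. This graph is connected (all 5 vertices in one component) and has 5-1 = 4 edges. It is a tree.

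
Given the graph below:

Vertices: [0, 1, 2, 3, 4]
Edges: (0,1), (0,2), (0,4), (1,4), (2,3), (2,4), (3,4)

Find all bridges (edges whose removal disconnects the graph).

No bridges found. The graph is 2-edge-connected (no single edge removal disconnects it).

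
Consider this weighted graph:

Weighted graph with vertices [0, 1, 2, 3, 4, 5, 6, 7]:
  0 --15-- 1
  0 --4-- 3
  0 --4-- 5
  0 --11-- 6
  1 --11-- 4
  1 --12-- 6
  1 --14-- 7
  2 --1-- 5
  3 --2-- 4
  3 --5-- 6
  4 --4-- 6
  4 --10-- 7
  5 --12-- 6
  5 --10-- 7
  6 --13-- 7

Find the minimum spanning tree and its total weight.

Applying Kruskal's algorithm (sort edges by weight, add if no cycle):
  Add (2,5) w=1
  Add (3,4) w=2
  Add (0,5) w=4
  Add (0,3) w=4
  Add (4,6) w=4
  Skip (3,6) w=5 (creates cycle)
  Add (4,7) w=10
  Skip (5,7) w=10 (creates cycle)
  Skip (0,6) w=11 (creates cycle)
  Add (1,4) w=11
  Skip (1,6) w=12 (creates cycle)
  Skip (5,6) w=12 (creates cycle)
  Skip (6,7) w=13 (creates cycle)
  Skip (1,7) w=14 (creates cycle)
  Skip (0,1) w=15 (creates cycle)
MST weight = 36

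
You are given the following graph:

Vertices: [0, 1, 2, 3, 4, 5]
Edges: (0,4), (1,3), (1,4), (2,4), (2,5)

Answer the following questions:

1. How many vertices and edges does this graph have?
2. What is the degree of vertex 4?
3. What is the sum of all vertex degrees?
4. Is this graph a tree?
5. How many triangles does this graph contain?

Count: 6 vertices, 5 edges.
Vertex 4 has neighbors [0, 1, 2], degree = 3.
Handshaking lemma: 2 * 5 = 10.
A graph is a tree iff it is connected and has exactly n-1 edges. This graph is connected (all 6 vertices in one component) and has 6-1 = 5 edges. It is a tree.
Number of triangles = 0.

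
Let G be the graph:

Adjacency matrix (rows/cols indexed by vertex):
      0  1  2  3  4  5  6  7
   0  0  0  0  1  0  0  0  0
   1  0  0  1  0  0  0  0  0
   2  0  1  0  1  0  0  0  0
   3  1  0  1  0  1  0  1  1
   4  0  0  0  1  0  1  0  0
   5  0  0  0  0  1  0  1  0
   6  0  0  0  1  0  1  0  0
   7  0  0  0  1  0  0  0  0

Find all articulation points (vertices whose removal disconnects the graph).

An articulation point is a vertex whose removal disconnects the graph.
Articulation points: [2, 3]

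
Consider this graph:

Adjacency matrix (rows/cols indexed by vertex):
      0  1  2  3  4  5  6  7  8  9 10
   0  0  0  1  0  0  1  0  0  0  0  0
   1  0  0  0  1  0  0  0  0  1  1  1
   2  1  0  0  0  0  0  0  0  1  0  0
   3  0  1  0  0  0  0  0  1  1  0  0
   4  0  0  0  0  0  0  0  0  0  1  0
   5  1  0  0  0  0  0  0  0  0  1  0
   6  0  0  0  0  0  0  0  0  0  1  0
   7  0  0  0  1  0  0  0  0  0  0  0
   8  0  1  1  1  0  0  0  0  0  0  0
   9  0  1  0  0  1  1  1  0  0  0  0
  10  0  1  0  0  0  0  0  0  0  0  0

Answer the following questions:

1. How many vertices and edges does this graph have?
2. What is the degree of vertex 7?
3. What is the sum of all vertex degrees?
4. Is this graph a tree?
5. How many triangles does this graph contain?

Count: 11 vertices, 12 edges.
Vertex 7 has neighbors [3], degree = 1.
Handshaking lemma: 2 * 12 = 24.
A tree on 11 vertices has 10 edges. This graph has 12 edges (2 extra). Not a tree.
Number of triangles = 1.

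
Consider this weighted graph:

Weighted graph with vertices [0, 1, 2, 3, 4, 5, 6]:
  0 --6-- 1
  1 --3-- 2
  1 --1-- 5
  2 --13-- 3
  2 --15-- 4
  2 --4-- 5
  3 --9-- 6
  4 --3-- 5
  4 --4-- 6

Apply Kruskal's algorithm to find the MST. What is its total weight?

Applying Kruskal's algorithm (sort edges by weight, add if no cycle):
  Add (1,5) w=1
  Add (1,2) w=3
  Add (4,5) w=3
  Skip (2,5) w=4 (creates cycle)
  Add (4,6) w=4
  Add (0,1) w=6
  Add (3,6) w=9
  Skip (2,3) w=13 (creates cycle)
  Skip (2,4) w=15 (creates cycle)
MST weight = 26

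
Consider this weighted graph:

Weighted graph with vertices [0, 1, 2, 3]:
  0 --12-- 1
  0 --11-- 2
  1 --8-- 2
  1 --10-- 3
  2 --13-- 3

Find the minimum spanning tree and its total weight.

Applying Kruskal's algorithm (sort edges by weight, add if no cycle):
  Add (1,2) w=8
  Add (1,3) w=10
  Add (0,2) w=11
  Skip (0,1) w=12 (creates cycle)
  Skip (2,3) w=13 (creates cycle)
MST weight = 29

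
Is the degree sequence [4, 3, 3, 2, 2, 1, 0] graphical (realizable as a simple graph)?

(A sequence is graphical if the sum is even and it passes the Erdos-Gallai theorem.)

Sum of degrees = 15. Sum is odd, so the sequence is NOT graphical.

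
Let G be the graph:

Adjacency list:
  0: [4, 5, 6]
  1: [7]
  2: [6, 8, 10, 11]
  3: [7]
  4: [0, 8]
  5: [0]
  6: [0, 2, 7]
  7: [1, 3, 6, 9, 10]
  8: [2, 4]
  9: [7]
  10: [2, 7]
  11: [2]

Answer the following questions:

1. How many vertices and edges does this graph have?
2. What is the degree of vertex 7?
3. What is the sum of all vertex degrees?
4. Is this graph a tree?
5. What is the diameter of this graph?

Count: 12 vertices, 13 edges.
Vertex 7 has neighbors [1, 3, 6, 9, 10], degree = 5.
Handshaking lemma: 2 * 13 = 26.
A tree on 12 vertices has 11 edges. This graph has 13 edges (2 extra). Not a tree.
Diameter (longest shortest path) = 4.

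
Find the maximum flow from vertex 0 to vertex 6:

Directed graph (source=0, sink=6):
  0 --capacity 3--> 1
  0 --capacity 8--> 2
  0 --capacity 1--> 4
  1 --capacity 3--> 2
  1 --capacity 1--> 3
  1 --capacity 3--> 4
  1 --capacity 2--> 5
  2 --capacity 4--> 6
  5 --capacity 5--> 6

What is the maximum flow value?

Computing max flow:
  Flow on (0->1): 2/3
  Flow on (0->2): 4/8
  Flow on (1->5): 2/2
  Flow on (2->6): 4/4
  Flow on (5->6): 2/5
Maximum flow = 6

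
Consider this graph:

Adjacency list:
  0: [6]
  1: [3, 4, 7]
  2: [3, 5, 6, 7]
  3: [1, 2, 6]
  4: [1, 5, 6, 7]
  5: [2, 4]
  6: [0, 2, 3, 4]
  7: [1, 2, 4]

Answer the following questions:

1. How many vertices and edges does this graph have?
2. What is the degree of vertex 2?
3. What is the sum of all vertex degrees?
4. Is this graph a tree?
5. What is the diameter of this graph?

Count: 8 vertices, 12 edges.
Vertex 2 has neighbors [3, 5, 6, 7], degree = 4.
Handshaking lemma: 2 * 12 = 24.
A tree on 8 vertices has 7 edges. This graph has 12 edges (5 extra). Not a tree.
Diameter (longest shortest path) = 3.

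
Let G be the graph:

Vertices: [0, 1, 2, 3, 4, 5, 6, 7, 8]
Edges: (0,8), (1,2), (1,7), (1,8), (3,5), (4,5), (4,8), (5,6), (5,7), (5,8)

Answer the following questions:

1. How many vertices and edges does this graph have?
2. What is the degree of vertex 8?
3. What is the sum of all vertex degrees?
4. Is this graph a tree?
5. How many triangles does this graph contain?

Count: 9 vertices, 10 edges.
Vertex 8 has neighbors [0, 1, 4, 5], degree = 4.
Handshaking lemma: 2 * 10 = 20.
A tree on 9 vertices has 8 edges. This graph has 10 edges (2 extra). Not a tree.
Number of triangles = 1.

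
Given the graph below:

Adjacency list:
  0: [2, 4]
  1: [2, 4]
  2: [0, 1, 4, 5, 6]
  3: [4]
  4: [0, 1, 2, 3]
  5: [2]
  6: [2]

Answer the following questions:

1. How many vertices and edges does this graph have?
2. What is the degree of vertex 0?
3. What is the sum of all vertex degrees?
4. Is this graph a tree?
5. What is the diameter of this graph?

Count: 7 vertices, 8 edges.
Vertex 0 has neighbors [2, 4], degree = 2.
Handshaking lemma: 2 * 8 = 16.
A tree on 7 vertices has 6 edges. This graph has 8 edges (2 extra). Not a tree.
Diameter (longest shortest path) = 3.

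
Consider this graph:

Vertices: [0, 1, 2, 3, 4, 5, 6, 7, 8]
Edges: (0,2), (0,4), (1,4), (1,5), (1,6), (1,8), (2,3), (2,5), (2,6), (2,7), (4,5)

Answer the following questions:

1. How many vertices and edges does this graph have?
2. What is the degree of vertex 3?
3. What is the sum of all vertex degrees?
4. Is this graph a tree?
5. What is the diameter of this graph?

Count: 9 vertices, 11 edges.
Vertex 3 has neighbors [2], degree = 1.
Handshaking lemma: 2 * 11 = 22.
A tree on 9 vertices has 8 edges. This graph has 11 edges (3 extra). Not a tree.
Diameter (longest shortest path) = 4.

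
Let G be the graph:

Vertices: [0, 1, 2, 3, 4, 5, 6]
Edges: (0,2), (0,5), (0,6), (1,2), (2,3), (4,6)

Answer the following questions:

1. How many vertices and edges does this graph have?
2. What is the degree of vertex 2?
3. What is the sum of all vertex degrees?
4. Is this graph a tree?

Count: 7 vertices, 6 edges.
Vertex 2 has neighbors [0, 1, 3], degree = 3.
Handshaking lemma: 2 * 6 = 12.
A graph is a tree iff it is connected and has exactly n-1 edges. This graph is connected (all 7 vertices in one component) and has 7-1 = 6 edges. It is a tree.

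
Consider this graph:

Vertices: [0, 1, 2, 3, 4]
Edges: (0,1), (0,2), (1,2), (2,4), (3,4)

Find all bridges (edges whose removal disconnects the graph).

A bridge is an edge whose removal increases the number of connected components.
Bridges found: (2,4), (3,4)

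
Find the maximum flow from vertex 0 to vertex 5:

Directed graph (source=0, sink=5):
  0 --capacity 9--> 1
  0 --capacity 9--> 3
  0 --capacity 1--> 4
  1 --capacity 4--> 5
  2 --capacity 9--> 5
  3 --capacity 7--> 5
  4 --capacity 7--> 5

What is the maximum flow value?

Computing max flow:
  Flow on (0->1): 4/9
  Flow on (0->3): 7/9
  Flow on (0->4): 1/1
  Flow on (1->5): 4/4
  Flow on (3->5): 7/7
  Flow on (4->5): 1/7
Maximum flow = 12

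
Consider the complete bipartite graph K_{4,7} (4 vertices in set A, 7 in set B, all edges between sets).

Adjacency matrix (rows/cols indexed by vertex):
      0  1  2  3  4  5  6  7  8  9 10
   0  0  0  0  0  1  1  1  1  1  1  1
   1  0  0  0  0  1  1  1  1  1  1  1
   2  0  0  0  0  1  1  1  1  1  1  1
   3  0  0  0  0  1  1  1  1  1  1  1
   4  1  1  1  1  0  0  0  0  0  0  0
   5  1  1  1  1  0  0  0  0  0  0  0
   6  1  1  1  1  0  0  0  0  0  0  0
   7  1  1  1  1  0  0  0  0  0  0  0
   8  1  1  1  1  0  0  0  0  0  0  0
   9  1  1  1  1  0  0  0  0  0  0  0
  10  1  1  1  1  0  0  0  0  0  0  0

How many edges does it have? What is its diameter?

K_{4,7} has 4 * 7 = 28 edges.
Any vertex reaches any opposite-side vertex in 1 step; same-side vertices reach in 2 steps via any opposite-side vertex.
Diameter = 2.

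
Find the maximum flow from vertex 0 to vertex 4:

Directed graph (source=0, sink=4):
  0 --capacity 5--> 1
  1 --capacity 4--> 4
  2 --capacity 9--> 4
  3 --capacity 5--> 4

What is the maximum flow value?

Computing max flow:
  Flow on (0->1): 4/5
  Flow on (1->4): 4/4
Maximum flow = 4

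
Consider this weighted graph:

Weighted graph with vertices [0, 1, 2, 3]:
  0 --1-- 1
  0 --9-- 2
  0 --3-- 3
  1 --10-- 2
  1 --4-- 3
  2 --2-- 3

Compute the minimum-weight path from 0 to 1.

Using Dijkstra's algorithm from vertex 0:
Shortest path: 0 -> 1
Total weight: 1 = 1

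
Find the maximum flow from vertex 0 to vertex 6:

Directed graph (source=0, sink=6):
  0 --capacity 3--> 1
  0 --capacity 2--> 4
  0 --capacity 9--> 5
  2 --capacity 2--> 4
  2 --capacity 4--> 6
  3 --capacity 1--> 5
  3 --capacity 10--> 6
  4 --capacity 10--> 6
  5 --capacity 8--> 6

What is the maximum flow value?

Computing max flow:
  Flow on (0->4): 2/2
  Flow on (0->5): 8/9
  Flow on (4->6): 2/10
  Flow on (5->6): 8/8
Maximum flow = 10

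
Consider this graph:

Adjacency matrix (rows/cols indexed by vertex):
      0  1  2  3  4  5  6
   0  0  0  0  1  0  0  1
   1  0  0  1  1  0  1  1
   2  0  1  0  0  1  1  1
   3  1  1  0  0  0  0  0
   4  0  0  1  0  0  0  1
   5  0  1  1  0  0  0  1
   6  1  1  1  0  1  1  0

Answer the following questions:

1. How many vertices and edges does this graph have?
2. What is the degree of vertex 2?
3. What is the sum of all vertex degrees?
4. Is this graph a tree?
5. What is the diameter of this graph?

Count: 7 vertices, 11 edges.
Vertex 2 has neighbors [1, 4, 5, 6], degree = 4.
Handshaking lemma: 2 * 11 = 22.
A tree on 7 vertices has 6 edges. This graph has 11 edges (5 extra). Not a tree.
Diameter (longest shortest path) = 3.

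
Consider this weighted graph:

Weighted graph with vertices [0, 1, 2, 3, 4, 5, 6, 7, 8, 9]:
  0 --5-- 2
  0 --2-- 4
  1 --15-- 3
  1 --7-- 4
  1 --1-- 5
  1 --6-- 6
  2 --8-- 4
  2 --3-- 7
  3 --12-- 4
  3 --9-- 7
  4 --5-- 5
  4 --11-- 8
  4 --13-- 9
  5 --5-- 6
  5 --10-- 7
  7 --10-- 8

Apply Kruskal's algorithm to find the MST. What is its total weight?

Applying Kruskal's algorithm (sort edges by weight, add if no cycle):
  Add (1,5) w=1
  Add (0,4) w=2
  Add (2,7) w=3
  Add (0,2) w=5
  Add (4,5) w=5
  Add (5,6) w=5
  Skip (1,6) w=6 (creates cycle)
  Skip (1,4) w=7 (creates cycle)
  Skip (2,4) w=8 (creates cycle)
  Add (3,7) w=9
  Skip (5,7) w=10 (creates cycle)
  Add (7,8) w=10
  Skip (4,8) w=11 (creates cycle)
  Skip (3,4) w=12 (creates cycle)
  Add (4,9) w=13
  Skip (1,3) w=15 (creates cycle)
MST weight = 53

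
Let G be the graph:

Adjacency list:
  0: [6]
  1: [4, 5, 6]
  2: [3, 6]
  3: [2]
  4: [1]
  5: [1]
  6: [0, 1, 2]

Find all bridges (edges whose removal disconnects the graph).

A bridge is an edge whose removal increases the number of connected components.
Bridges found: (0,6), (1,4), (1,5), (1,6), (2,3), (2,6)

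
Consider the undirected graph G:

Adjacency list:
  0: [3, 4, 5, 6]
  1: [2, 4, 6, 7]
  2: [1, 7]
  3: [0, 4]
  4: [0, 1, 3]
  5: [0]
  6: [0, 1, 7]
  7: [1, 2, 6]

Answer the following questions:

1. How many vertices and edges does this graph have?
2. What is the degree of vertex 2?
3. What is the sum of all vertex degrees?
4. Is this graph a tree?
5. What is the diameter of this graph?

Count: 8 vertices, 11 edges.
Vertex 2 has neighbors [1, 7], degree = 2.
Handshaking lemma: 2 * 11 = 22.
A tree on 8 vertices has 7 edges. This graph has 11 edges (4 extra). Not a tree.
Diameter (longest shortest path) = 4.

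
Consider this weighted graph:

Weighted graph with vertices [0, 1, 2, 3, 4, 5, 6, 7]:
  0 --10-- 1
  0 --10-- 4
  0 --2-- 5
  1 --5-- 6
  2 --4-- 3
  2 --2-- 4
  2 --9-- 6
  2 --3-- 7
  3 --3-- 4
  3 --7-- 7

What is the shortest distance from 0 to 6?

Using Dijkstra's algorithm from vertex 0:
Shortest path: 0 -> 1 -> 6
Total weight: 10 + 5 = 15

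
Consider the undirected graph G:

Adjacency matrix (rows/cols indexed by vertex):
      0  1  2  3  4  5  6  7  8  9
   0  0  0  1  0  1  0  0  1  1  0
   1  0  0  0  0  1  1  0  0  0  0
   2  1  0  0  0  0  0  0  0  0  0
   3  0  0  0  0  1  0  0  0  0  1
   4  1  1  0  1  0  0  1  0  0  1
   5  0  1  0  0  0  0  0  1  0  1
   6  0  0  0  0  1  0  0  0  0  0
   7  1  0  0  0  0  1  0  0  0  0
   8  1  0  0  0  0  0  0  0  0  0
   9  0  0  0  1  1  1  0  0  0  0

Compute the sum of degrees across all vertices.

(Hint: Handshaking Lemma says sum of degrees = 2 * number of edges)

Count edges: 12 edges.
By Handshaking Lemma: sum of degrees = 2 * 12 = 24.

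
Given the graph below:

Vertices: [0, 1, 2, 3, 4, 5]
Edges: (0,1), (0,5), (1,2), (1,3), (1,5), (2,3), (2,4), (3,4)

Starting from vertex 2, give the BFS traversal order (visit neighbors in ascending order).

BFS from vertex 2 (neighbors processed in ascending order):
Visit order: 2, 1, 3, 4, 0, 5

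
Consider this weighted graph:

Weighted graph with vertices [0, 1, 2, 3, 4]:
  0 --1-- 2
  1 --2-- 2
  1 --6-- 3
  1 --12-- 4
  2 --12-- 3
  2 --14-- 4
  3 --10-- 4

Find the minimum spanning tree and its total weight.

Applying Kruskal's algorithm (sort edges by weight, add if no cycle):
  Add (0,2) w=1
  Add (1,2) w=2
  Add (1,3) w=6
  Add (3,4) w=10
  Skip (1,4) w=12 (creates cycle)
  Skip (2,3) w=12 (creates cycle)
  Skip (2,4) w=14 (creates cycle)
MST weight = 19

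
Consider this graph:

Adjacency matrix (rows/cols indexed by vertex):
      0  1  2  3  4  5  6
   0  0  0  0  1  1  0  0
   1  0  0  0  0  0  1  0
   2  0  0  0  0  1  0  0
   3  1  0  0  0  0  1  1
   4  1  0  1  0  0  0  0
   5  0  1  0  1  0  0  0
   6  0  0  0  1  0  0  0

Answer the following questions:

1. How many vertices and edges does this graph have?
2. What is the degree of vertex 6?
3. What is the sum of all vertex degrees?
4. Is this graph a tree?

Count: 7 vertices, 6 edges.
Vertex 6 has neighbors [3], degree = 1.
Handshaking lemma: 2 * 6 = 12.
A graph is a tree iff it is connected and has exactly n-1 edges. This graph is connected (all 7 vertices in one component) and has 7-1 = 6 edges. It is a tree.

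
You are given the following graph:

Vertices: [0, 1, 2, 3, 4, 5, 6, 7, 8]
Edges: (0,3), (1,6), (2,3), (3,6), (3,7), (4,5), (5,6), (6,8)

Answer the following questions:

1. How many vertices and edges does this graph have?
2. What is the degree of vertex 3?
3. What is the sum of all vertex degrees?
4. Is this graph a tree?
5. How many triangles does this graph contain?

Count: 9 vertices, 8 edges.
Vertex 3 has neighbors [0, 2, 6, 7], degree = 4.
Handshaking lemma: 2 * 8 = 16.
A graph is a tree iff it is connected and has exactly n-1 edges. This graph is connected (all 9 vertices in one component) and has 9-1 = 8 edges. It is a tree.
Number of triangles = 0.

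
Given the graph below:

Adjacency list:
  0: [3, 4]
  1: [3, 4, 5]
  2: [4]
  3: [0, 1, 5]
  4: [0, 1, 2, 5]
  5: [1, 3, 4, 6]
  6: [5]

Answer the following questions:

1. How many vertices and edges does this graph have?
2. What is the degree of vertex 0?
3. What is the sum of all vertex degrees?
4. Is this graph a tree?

Count: 7 vertices, 9 edges.
Vertex 0 has neighbors [3, 4], degree = 2.
Handshaking lemma: 2 * 9 = 18.
A tree on 7 vertices has 6 edges. This graph has 9 edges (3 extra). Not a tree.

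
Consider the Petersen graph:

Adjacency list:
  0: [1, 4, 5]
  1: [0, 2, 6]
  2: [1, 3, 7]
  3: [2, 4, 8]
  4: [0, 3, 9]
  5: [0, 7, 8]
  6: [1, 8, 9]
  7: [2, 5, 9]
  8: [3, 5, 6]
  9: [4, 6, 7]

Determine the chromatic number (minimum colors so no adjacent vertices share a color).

The Petersen graph contains odd cycles (e.g. the outer 5-cycle), so chi >= 3.
A proper 3-coloring exists (it is a well-known 3-chromatic graph).
Chromatic number = 3.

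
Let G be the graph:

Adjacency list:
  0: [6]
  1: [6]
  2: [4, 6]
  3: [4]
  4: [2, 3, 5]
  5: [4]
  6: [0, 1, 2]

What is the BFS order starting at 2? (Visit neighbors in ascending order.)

BFS from vertex 2 (neighbors processed in ascending order):
Visit order: 2, 4, 6, 3, 5, 0, 1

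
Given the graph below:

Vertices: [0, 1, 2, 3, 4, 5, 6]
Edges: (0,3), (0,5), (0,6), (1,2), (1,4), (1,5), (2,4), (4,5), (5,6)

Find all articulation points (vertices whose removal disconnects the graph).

An articulation point is a vertex whose removal disconnects the graph.
Articulation points: [0, 5]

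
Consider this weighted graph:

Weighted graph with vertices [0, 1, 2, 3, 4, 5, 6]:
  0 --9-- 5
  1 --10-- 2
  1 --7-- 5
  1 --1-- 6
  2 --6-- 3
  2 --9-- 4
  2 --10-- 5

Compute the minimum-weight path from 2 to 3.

Using Dijkstra's algorithm from vertex 2:
Shortest path: 2 -> 3
Total weight: 6 = 6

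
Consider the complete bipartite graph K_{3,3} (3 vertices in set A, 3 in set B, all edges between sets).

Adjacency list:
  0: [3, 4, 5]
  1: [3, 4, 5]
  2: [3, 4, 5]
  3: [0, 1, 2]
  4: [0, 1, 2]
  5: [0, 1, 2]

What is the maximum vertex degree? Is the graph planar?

Set-A vertices have degree 3; set-B vertices have degree 3. Maximum degree = max(3,3) = 3.
K_{3,3} contains K_{3,3} as a subgraph (since both sides have >= 3 vertices); by Kuratowski's theorem it is not planar.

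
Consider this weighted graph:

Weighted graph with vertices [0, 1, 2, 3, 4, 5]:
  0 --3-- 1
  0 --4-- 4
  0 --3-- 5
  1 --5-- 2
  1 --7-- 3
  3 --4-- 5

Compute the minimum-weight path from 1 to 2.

Using Dijkstra's algorithm from vertex 1:
Shortest path: 1 -> 2
Total weight: 5 = 5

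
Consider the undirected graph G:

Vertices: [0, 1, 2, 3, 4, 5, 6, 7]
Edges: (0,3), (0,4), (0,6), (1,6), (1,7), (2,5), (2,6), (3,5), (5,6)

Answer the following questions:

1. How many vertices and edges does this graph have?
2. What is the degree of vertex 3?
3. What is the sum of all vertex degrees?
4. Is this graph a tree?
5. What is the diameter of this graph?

Count: 8 vertices, 9 edges.
Vertex 3 has neighbors [0, 5], degree = 2.
Handshaking lemma: 2 * 9 = 18.
A tree on 8 vertices has 7 edges. This graph has 9 edges (2 extra). Not a tree.
Diameter (longest shortest path) = 4.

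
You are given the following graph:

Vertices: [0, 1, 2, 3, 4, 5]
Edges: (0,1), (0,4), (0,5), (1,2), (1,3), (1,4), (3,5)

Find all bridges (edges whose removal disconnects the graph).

A bridge is an edge whose removal increases the number of connected components.
Bridges found: (1,2)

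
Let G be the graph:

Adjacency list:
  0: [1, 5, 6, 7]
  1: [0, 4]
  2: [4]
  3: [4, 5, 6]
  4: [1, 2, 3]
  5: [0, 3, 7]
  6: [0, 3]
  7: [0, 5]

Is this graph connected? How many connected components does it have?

Checking connectivity: the graph has 1 connected component(s).
All vertices are reachable from each other. The graph IS connected.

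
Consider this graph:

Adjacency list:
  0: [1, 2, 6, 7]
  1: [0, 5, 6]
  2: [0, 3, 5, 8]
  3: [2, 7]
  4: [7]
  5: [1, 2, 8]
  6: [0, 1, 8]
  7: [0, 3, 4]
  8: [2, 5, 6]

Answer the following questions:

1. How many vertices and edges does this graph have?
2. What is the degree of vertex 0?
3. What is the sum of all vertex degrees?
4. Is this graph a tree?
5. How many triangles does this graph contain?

Count: 9 vertices, 13 edges.
Vertex 0 has neighbors [1, 2, 6, 7], degree = 4.
Handshaking lemma: 2 * 13 = 26.
A tree on 9 vertices has 8 edges. This graph has 13 edges (5 extra). Not a tree.
Number of triangles = 2.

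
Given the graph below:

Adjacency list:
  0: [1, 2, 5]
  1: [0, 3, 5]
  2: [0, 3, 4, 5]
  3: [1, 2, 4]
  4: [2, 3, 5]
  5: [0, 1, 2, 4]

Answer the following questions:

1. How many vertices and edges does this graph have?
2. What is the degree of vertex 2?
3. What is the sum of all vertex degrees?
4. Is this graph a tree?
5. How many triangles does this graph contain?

Count: 6 vertices, 10 edges.
Vertex 2 has neighbors [0, 3, 4, 5], degree = 4.
Handshaking lemma: 2 * 10 = 20.
A tree on 6 vertices has 5 edges. This graph has 10 edges (5 extra). Not a tree.
Number of triangles = 4.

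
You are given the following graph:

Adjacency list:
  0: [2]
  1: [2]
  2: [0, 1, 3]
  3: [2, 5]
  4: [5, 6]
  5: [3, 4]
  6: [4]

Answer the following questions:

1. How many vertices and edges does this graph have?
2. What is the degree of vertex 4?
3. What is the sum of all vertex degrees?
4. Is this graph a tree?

Count: 7 vertices, 6 edges.
Vertex 4 has neighbors [5, 6], degree = 2.
Handshaking lemma: 2 * 6 = 12.
A graph is a tree iff it is connected and has exactly n-1 edges. This graph is connected (all 7 vertices in one component) and has 7-1 = 6 edges. It is a tree.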